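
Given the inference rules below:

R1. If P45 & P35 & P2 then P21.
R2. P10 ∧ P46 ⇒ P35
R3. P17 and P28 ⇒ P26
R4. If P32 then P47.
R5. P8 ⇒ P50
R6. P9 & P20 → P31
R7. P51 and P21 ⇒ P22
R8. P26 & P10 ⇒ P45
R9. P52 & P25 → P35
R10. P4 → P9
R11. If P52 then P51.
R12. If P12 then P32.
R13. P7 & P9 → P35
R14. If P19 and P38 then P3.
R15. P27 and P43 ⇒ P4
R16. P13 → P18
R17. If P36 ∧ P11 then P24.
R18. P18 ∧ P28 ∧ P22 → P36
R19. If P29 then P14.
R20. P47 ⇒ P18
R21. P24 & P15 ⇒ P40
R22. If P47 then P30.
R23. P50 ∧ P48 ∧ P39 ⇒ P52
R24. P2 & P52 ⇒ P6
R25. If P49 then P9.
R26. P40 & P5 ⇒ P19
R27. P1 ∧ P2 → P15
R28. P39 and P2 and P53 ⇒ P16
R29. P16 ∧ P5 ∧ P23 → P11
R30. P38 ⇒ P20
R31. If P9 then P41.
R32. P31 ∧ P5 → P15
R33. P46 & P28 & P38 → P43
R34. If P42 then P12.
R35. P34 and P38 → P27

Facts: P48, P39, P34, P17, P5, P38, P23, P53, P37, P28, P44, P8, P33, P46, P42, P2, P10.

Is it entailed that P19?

Yes

P35  (by R2: P10, P46)
P26  (by R3: P17, P28)
P50  (by R5: P8)
P45  (by R8: P26, P10)
P52  (by R23: P50, P48, P39)
P16  (by R28: P39, P2, P53)
P11  (by R29: P16, P5, P23)
P20  (by R30: P38)
P43  (by R33: P46, P28, P38)
P12  (by R34: P42)
P27  (by R35: P34, P38)
P21  (by R1: P45, P35, P2)
P51  (by R11: P52)
P32  (by R12: P12)
P4  (by R15: P27, P43)
P47  (by R4: P32)
P22  (by R7: P51, P21)
P9  (by R10: P4)
P18  (by R20: P47)
P31  (by R6: P9, P20)
P36  (by R18: P18, P28, P22)
P15  (by R32: P31, P5)
P24  (by R17: P36, P11)
P40  (by R21: P24, P15)
P19  (by R26: P40, P5)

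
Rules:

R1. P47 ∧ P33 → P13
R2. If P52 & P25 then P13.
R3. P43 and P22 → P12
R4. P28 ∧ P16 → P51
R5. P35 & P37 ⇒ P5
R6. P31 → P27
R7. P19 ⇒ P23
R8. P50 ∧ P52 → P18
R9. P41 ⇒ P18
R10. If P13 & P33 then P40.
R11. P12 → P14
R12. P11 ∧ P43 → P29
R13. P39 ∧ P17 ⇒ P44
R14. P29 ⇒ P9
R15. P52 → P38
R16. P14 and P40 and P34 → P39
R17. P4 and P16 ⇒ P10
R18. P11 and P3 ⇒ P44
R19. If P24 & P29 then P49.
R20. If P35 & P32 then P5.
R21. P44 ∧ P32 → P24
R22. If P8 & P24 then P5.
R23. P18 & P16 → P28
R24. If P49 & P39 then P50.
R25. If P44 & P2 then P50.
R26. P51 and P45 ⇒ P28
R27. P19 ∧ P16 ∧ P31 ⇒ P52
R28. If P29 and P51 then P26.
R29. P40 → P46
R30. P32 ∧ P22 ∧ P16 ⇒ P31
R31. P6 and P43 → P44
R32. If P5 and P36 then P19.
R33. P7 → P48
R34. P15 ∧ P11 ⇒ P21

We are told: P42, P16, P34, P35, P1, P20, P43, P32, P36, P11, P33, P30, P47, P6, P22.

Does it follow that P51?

Yes

P13  (by R1: P47, P33)
P12  (by R3: P43, P22)
P40  (by R10: P13, P33)
P14  (by R11: P12)
P29  (by R12: P11, P43)
P39  (by R16: P14, P40, P34)
P5  (by R20: P35, P32)
P31  (by R30: P32, P22, P16)
P44  (by R31: P6, P43)
P19  (by R32: P5, P36)
P24  (by R21: P44, P32)
P52  (by R27: P19, P16, P31)
P49  (by R19: P24, P29)
P50  (by R24: P49, P39)
P18  (by R8: P50, P52)
P28  (by R23: P18, P16)
P51  (by R4: P28, P16)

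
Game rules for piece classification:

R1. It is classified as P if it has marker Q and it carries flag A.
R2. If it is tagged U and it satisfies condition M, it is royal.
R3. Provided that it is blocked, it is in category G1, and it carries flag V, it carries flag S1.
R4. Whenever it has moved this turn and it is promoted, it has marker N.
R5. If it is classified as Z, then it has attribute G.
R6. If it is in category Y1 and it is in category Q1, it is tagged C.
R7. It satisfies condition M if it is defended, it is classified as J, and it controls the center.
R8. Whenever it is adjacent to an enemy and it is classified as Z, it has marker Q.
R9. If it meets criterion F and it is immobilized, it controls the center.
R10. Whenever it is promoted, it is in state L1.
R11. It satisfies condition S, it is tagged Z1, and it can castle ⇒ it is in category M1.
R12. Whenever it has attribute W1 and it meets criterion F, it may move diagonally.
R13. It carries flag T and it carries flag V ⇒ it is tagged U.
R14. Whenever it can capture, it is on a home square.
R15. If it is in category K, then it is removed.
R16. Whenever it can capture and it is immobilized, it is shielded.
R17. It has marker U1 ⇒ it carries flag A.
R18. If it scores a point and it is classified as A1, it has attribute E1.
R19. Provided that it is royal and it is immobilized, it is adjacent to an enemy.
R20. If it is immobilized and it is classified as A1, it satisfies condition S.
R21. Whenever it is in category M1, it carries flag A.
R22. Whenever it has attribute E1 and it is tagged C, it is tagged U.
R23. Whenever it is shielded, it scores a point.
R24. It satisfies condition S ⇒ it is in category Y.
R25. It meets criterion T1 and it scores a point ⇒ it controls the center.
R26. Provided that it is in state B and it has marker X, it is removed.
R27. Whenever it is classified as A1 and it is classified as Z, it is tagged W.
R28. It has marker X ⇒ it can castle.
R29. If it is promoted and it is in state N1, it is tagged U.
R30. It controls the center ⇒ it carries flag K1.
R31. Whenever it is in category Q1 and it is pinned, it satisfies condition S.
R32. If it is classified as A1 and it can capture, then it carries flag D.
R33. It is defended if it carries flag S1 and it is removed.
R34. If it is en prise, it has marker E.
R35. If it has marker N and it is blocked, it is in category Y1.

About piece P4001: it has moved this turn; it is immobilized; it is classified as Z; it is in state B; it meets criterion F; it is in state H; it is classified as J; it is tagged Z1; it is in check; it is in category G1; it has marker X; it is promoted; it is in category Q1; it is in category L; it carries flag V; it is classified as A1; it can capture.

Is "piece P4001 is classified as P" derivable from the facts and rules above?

No

Forward chaining from the given facts derives: has marker N, has attribute G, controls the center, is in state L1, is on a home square, is shielded, satisfies condition S, scores a point, is in category Y, is removed, is tagged W, can castle, carries flag K1, carries flag D, is in category M1, has attribute E1, carries flag A.
The only rule concluding "it is classified as P" is R1, which needs "it has marker Q"; that is never established.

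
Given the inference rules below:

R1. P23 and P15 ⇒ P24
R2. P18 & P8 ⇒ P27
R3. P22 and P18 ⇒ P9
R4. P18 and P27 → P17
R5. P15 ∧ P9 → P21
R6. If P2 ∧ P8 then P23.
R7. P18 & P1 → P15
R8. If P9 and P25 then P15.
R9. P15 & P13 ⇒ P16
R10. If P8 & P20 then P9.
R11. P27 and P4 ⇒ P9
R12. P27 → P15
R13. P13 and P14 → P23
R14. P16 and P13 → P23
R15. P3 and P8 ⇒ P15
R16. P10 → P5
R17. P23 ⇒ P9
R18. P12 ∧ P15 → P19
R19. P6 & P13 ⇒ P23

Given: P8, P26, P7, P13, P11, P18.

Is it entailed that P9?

P27  (by R2: P18, P8)
P15  (by R12: P27)
P16  (by R9: P15, P13)
P23  (by R14: P16, P13)
P9  (by R17: P23)

Yes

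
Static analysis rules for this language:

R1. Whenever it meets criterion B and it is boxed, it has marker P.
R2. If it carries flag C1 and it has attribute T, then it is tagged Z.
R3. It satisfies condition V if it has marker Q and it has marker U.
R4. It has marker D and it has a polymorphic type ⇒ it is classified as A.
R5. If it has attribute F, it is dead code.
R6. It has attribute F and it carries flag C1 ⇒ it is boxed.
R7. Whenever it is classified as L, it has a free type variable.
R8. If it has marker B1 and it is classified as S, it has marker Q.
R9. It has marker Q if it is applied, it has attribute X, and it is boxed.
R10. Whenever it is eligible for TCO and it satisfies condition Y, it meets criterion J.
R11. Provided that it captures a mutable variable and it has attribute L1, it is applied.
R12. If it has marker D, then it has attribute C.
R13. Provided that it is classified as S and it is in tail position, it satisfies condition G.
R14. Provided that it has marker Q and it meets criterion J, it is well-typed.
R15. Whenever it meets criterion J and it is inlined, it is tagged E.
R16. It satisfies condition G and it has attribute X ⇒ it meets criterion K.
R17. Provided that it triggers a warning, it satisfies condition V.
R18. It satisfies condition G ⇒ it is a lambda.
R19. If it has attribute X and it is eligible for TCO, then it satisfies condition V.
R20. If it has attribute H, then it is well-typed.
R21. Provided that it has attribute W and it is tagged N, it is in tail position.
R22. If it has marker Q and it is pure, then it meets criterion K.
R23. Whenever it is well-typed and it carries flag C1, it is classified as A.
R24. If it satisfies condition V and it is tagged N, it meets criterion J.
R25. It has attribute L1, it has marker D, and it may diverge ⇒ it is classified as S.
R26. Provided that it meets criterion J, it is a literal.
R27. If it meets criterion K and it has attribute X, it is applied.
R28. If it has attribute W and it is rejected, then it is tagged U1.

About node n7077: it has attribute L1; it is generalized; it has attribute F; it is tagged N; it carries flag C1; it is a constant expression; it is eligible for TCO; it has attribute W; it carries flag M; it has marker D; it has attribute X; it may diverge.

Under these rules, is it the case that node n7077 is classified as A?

Yes

By R6 (it has attribute F, it carries flag C1): it is boxed.
By R19 (it has attribute X, it is eligible for TCO): it satisfies condition V.
By R21 (it has attribute W, it is tagged N): it is in tail position.
By R24 (it satisfies condition V, it is tagged N): it meets criterion J.
By R25 (it has attribute L1, it has marker D, it may diverge): it is classified as S.
By R13 (it is classified as S, it is in tail position): it satisfies condition G.
By R16 (it satisfies condition G, it has attribute X): it meets criterion K.
By R27 (it meets criterion K, it has attribute X): it is applied.
By R9 (it is applied, it has attribute X, it is boxed): it has marker Q.
By R14 (it has marker Q, it meets criterion J): it is well-typed.
By R23 (it is well-typed, it carries flag C1): it is classified as A.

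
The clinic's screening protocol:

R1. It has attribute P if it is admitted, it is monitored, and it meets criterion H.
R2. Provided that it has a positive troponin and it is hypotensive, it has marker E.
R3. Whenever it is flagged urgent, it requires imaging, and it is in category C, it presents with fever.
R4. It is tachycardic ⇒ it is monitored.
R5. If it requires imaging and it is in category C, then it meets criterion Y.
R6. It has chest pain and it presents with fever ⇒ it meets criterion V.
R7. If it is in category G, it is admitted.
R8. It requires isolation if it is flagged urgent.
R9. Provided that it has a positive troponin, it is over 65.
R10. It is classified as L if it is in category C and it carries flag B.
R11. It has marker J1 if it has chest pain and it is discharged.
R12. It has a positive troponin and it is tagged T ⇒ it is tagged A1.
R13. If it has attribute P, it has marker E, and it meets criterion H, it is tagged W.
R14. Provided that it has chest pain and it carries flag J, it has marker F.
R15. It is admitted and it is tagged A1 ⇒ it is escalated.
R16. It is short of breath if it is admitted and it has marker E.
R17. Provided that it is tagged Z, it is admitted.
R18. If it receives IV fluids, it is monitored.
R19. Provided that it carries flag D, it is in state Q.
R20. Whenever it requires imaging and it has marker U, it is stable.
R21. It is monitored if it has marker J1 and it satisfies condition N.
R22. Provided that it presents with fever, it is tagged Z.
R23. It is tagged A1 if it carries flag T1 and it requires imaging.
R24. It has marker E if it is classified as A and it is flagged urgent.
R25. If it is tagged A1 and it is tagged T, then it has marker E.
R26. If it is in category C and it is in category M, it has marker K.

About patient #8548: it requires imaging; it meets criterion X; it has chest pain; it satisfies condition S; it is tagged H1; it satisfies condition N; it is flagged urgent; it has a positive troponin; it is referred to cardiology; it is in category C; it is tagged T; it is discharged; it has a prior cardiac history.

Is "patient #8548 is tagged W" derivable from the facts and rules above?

No

Forward chaining from the given facts derives: presents with fever, meets criterion Y, meets criterion V, requires isolation, is over 65, has marker J1, is tagged A1, is monitored, is tagged Z, has marker E, is admitted, is escalated, is short of breath.
The only rule concluding "it is tagged W" is R13, which needs "it has attribute P"; that is never established.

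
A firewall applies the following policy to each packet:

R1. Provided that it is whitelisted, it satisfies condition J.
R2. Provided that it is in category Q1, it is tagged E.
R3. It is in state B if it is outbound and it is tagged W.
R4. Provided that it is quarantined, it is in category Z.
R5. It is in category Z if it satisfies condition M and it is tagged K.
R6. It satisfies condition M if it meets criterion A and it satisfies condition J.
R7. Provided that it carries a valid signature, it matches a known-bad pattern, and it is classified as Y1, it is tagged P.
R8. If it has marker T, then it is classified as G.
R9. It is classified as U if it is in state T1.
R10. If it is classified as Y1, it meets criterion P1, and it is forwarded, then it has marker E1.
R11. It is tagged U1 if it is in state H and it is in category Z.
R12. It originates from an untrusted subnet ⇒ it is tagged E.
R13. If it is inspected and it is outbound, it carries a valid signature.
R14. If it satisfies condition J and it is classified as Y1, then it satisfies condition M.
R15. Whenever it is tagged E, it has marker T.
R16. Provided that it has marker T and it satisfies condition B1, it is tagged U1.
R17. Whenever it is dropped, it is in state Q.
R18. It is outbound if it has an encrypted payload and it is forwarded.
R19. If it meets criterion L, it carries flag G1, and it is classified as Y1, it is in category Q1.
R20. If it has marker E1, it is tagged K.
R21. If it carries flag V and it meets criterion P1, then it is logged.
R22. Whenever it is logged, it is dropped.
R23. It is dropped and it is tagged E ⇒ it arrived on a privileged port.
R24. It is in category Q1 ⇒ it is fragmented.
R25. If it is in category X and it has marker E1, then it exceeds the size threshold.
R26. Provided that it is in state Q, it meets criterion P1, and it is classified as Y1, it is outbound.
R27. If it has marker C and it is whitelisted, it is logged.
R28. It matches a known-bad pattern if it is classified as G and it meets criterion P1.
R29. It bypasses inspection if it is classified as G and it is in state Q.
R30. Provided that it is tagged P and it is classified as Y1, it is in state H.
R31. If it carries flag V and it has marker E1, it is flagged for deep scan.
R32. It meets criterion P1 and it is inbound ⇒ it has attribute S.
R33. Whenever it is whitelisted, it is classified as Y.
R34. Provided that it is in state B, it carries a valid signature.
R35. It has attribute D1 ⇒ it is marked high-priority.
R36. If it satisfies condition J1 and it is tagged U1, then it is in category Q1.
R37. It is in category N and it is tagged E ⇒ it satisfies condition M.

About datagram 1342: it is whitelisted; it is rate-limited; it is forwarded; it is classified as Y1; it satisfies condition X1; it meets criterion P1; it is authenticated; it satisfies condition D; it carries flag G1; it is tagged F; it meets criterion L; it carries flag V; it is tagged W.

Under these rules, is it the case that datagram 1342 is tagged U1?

Yes

By R1 (it is whitelisted): it satisfies condition J.
By R10 (it is classified as Y1, it meets criterion P1, it is forwarded): it has marker E1.
By R14 (it satisfies condition J, it is classified as Y1): it satisfies condition M.
By R19 (it meets criterion L, it carries flag G1, it is classified as Y1): it is in category Q1.
By R20 (it has marker E1): it is tagged K.
By R21 (it carries flag V, it meets criterion P1): it is logged.
By R22 (it is logged): it is dropped.
By R2 (it is in category Q1): it is tagged E.
By R5 (it satisfies condition M, it is tagged K): it is in category Z.
By R15 (it is tagged E): it has marker T.
By R17 (it is dropped): it is in state Q.
By R26 (it is in state Q, it meets criterion P1, it is classified as Y1): it is outbound.
By R3 (it is outbound, it is tagged W): it is in state B.
By R8 (it has marker T): it is classified as G.
By R28 (it is classified as G, it meets criterion P1): it matches a known-bad pattern.
By R34 (it is in state B): it carries a valid signature.
By R7 (it carries a valid signature, it matches a known-bad pattern, it is classified as Y1): it is tagged P.
By R30 (it is tagged P, it is classified as Y1): it is in state H.
By R11 (it is in state H, it is in category Z): it is tagged U1.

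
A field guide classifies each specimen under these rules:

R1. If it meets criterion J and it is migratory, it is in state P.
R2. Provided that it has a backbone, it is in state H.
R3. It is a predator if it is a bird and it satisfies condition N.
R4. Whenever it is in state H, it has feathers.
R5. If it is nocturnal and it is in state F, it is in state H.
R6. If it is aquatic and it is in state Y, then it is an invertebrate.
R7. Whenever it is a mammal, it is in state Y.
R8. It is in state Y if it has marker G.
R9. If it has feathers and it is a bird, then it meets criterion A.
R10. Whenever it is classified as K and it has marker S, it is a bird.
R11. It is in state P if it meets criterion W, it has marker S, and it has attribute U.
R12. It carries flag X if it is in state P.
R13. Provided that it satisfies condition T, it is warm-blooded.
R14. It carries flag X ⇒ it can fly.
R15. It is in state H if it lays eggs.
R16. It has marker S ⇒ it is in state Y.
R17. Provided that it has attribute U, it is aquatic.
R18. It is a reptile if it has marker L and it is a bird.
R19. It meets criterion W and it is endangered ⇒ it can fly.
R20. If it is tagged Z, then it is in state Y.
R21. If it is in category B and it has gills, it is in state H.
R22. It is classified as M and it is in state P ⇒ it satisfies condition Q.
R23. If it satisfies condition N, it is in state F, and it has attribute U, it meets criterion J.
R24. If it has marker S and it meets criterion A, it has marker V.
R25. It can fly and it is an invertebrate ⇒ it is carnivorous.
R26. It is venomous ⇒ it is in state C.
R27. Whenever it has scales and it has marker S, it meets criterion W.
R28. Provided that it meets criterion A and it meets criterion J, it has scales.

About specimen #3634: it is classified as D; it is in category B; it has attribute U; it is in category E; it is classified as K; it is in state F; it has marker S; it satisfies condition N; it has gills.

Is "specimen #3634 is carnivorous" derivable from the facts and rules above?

By R10 (it is classified as K, it has marker S): it is a bird.
By R16 (it has marker S): it is in state Y.
By R17 (it has attribute U): it is aquatic.
By R21 (it is in category B, it has gills): it is in state H.
By R23 (it satisfies condition N, it is in state F, it has attribute U): it meets criterion J.
By R4 (it is in state H): it has feathers.
By R6 (it is aquatic, it is in state Y): it is an invertebrate.
By R9 (it has feathers, it is a bird): it meets criterion A.
By R28 (it meets criterion A, it meets criterion J): it has scales.
By R27 (it has scales, it has marker S): it meets criterion W.
By R11 (it meets criterion W, it has marker S, it has attribute U): it is in state P.
By R12 (it is in state P): it carries flag X.
By R14 (it carries flag X): it can fly.
By R25 (it can fly, it is an invertebrate): it is carnivorous.

Yes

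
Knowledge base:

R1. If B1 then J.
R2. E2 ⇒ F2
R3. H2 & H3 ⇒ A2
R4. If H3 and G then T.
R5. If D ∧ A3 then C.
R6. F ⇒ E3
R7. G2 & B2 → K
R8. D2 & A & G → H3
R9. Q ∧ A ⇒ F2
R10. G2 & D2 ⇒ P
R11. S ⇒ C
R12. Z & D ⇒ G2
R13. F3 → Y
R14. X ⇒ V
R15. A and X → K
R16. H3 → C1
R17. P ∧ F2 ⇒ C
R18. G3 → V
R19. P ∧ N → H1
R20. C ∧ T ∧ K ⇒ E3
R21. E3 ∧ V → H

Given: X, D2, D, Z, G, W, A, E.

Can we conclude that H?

No

Forward chaining from the given facts derives: H3, G2, V, K, C1, T, P.
The only rule concluding H is R21, which needs E3; that is never established.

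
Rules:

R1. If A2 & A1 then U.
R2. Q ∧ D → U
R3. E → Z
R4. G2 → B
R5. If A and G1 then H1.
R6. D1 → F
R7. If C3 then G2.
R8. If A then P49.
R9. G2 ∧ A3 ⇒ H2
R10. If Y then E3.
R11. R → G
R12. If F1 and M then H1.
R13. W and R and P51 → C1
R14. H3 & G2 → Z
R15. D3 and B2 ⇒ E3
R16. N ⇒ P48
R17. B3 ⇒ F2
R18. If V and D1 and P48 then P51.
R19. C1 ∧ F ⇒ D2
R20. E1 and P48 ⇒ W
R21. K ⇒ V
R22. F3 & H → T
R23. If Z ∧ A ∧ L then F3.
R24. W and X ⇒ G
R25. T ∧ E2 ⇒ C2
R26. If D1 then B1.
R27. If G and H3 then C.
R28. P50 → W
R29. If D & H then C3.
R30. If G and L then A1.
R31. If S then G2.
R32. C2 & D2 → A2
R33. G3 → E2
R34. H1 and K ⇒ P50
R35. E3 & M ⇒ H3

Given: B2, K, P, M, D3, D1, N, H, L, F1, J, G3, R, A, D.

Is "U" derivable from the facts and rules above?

Yes

F  (by R6: D1)
G  (by R11: R)
H1  (by R12: F1, M)
E3  (by R15: D3, B2)
P48  (by R16: N)
V  (by R21: K)
C3  (by R29: D, H)
A1  (by R30: G, L)
E2  (by R33: G3)
P50  (by R34: H1, K)
H3  (by R35: E3, M)
G2  (by R7: C3)
Z  (by R14: H3, G2)
P51  (by R18: V, D1, P48)
F3  (by R23: Z, A, L)
W  (by R28: P50)
C1  (by R13: W, R, P51)
D2  (by R19: C1, F)
T  (by R22: F3, H)
C2  (by R25: T, E2)
A2  (by R32: C2, D2)
U  (by R1: A2, A1)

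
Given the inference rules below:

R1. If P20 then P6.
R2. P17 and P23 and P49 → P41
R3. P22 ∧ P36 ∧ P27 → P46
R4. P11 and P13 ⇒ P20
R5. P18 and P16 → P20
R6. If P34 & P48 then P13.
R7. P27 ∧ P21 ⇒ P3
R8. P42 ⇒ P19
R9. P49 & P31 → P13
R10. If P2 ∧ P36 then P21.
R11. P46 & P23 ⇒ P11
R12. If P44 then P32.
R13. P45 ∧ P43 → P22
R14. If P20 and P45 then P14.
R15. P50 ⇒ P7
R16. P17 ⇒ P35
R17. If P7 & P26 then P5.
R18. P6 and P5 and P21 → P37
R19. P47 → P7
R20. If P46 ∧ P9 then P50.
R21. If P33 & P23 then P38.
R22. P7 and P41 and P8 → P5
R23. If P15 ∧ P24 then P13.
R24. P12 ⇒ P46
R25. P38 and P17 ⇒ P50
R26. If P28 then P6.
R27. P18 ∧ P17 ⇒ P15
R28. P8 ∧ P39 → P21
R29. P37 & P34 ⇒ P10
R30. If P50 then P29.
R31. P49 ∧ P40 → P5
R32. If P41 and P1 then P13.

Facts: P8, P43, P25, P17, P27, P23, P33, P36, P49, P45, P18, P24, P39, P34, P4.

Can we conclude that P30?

No

Forward chaining from the given facts derives: P41, P22, P35, P38, P50, P15, P21, P29, P46, P3, P11, P7, P5, P13, P20, P14, P6, P37, P10.
No rule has P30 as its conclusion, and it is not among the given facts.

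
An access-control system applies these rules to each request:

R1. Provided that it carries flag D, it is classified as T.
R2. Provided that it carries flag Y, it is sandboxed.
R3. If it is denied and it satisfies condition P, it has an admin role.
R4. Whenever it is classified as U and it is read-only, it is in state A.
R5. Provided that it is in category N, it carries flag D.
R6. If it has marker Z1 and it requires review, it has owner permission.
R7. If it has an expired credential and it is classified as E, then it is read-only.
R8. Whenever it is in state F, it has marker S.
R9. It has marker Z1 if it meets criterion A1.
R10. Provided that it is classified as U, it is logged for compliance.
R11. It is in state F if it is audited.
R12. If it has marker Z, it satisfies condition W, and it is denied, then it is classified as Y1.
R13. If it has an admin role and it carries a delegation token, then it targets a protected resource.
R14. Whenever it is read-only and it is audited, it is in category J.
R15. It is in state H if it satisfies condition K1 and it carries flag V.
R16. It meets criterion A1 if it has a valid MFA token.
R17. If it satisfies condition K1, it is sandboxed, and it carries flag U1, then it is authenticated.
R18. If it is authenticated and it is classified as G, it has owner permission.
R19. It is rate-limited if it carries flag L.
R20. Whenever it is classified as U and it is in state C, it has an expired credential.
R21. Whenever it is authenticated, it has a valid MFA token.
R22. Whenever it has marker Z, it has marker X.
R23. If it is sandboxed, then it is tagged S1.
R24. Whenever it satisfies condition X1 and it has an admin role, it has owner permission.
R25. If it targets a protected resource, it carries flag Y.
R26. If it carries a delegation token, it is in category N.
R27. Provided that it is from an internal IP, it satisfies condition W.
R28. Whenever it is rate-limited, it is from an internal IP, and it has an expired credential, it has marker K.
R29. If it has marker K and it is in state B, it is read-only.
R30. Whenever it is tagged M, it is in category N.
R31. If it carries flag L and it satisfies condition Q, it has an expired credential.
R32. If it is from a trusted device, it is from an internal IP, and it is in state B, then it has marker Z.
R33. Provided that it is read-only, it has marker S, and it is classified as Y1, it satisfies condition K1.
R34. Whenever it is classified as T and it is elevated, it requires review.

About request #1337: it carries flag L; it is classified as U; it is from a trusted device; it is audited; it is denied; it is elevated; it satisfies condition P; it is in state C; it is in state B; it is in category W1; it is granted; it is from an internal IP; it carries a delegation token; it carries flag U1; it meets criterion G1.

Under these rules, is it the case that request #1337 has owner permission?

Yes

By R3 (it is denied, it satisfies condition P): it has an admin role.
By R11 (it is audited): it is in state F.
By R13 (it has an admin role, it carries a delegation token): it targets a protected resource.
By R19 (it carries flag L): it is rate-limited.
By R20 (it is classified as U, it is in state C): it has an expired credential.
By R25 (it targets a protected resource): it carries flag Y.
By R26 (it carries a delegation token): it is in category N.
By R27 (it is from an internal IP): it satisfies condition W.
By R28 (it is rate-limited, it is from an internal IP, it has an expired credential): it has marker K.
By R29 (it has marker K, it is in state B): it is read-only.
By R32 (it is from a trusted device, it is from an internal IP, it is in state B): it has marker Z.
By R2 (it carries flag Y): it is sandboxed.
By R5 (it is in category N): it carries flag D.
By R8 (it is in state F): it has marker S.
By R12 (it has marker Z, it satisfies condition W, it is denied): it is classified as Y1.
By R33 (it is read-only, it has marker S, it is classified as Y1): it satisfies condition K1.
By R1 (it carries flag D): it is classified as T.
By R17 (it satisfies condition K1, it is sandboxed, it carries flag U1): it is authenticated.
By R21 (it is authenticated): it has a valid MFA token.
By R34 (it is classified as T, it is elevated): it requires review.
By R16 (it has a valid MFA token): it meets criterion A1.
By R9 (it meets criterion A1): it has marker Z1.
By R6 (it has marker Z1, it requires review): it has owner permission.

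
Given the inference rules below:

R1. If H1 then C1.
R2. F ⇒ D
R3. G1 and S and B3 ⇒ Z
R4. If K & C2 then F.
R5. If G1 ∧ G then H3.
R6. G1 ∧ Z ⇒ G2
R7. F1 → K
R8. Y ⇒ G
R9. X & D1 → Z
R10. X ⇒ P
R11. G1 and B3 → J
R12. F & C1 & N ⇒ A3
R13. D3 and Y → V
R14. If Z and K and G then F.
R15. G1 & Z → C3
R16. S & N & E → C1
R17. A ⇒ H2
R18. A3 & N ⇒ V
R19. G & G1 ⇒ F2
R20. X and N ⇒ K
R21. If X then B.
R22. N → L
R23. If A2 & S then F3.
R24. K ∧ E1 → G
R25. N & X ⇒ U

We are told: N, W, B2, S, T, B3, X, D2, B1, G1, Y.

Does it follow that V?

No

Forward chaining from the given facts derives: Z, G2, G, P, J, C3, F2, K, B, L, U, H3, F, D.
Rules concluding V: R13 needs D3; R18 needs A3 — none of these are established.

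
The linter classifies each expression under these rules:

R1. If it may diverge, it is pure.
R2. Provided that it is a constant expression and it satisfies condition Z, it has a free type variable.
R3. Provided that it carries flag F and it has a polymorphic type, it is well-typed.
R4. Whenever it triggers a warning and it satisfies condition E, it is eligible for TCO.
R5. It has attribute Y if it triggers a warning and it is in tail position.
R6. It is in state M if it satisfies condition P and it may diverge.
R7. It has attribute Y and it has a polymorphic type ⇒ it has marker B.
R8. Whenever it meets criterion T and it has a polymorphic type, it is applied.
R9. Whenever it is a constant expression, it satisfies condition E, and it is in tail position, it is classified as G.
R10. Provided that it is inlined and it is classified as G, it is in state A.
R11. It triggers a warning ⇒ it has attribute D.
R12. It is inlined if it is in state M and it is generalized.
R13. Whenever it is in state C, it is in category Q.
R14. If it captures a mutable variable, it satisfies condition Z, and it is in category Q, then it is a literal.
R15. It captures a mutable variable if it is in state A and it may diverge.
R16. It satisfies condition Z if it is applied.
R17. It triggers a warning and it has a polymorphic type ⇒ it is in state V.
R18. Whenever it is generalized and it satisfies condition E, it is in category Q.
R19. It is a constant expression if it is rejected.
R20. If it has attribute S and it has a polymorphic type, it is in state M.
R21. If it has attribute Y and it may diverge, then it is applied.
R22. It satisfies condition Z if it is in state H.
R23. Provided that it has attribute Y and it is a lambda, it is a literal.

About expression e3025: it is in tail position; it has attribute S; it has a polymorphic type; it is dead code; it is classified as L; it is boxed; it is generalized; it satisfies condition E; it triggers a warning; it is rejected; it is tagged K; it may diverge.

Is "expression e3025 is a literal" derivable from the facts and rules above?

By R5 (it triggers a warning, it is in tail position): it has attribute Y.
By R18 (it is generalized, it satisfies condition E): it is in category Q.
By R19 (it is rejected): it is a constant expression.
By R20 (it has attribute S, it has a polymorphic type): it is in state M.
By R21 (it has attribute Y, it may diverge): it is applied.
By R9 (it is a constant expression, it satisfies condition E, it is in tail position): it is classified as G.
By R12 (it is in state M, it is generalized): it is inlined.
By R16 (it is applied): it satisfies condition Z.
By R10 (it is inlined, it is classified as G): it is in state A.
By R15 (it is in state A, it may diverge): it captures a mutable variable.
By R14 (it captures a mutable variable, it satisfies condition Z, it is in category Q): it is a literal.

Yes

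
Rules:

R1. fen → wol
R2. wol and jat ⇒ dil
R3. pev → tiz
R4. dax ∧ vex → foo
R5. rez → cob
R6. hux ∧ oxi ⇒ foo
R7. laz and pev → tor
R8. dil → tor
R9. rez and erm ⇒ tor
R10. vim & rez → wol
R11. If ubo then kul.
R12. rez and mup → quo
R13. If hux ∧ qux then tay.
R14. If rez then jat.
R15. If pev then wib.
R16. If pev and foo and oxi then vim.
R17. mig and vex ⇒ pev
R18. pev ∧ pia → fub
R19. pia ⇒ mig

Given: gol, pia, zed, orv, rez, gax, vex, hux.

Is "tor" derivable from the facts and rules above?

Forward chaining from the given facts derives: cob, jat, mig, pev, fub, tiz, wib.
Rules concluding tor: R7 needs laz; R8 needs dil; R9 needs erm — none of these are established.

No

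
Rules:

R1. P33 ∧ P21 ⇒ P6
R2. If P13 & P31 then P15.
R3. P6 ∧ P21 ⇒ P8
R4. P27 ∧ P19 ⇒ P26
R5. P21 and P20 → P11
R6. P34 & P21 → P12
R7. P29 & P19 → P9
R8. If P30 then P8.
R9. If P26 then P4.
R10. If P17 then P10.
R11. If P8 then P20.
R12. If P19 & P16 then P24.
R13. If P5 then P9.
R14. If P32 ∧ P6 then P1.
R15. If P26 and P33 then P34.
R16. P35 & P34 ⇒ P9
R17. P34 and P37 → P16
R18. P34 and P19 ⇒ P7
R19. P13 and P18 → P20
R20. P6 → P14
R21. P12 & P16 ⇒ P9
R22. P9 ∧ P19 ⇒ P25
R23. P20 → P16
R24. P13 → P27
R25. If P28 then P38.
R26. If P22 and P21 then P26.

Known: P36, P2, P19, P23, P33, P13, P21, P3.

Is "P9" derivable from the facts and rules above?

P6  (by R1: P33, P21)
P8  (by R3: P6, P21)
P20  (by R11: P8)
P16  (by R23: P20)
P27  (by R24: P13)
P26  (by R4: P27, P19)
P34  (by R15: P26, P33)
P12  (by R6: P34, P21)
P9  (by R21: P12, P16)

Yes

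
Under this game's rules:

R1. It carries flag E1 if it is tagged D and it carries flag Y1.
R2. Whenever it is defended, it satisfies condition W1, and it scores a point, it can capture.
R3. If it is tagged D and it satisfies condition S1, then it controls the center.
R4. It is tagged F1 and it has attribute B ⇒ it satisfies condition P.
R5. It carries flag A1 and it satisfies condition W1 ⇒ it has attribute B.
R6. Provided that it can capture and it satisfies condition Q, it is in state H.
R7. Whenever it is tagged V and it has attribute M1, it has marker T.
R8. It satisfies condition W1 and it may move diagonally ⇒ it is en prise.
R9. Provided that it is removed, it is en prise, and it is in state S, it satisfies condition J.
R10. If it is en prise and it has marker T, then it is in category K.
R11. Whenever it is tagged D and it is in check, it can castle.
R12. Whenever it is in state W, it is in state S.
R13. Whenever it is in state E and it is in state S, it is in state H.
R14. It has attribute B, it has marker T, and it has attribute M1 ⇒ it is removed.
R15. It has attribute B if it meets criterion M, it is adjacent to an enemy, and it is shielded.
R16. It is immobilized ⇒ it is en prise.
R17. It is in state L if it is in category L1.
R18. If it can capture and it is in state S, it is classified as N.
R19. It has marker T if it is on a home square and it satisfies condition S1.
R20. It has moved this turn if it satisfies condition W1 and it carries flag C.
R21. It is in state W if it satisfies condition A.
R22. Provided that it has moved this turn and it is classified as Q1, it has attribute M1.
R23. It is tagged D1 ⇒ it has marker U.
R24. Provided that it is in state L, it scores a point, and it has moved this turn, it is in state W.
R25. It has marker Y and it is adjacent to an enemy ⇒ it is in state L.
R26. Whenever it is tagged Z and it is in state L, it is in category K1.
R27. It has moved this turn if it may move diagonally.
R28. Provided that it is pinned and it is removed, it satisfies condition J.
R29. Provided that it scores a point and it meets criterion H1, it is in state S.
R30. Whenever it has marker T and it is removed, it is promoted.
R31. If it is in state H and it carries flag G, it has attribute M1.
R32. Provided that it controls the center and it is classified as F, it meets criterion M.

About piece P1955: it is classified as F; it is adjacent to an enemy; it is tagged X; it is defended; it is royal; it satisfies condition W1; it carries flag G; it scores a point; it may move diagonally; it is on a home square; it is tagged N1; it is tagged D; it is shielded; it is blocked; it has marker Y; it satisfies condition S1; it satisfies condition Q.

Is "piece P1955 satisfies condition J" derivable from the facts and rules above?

Yes

By R2 (it is defended, it satisfies condition W1, it scores a point): it can capture.
By R3 (it is tagged D, it satisfies condition S1): it controls the center.
By R6 (it can capture, it satisfies condition Q): it is in state H.
By R8 (it satisfies condition W1, it may move diagonally): it is en prise.
By R19 (it is on a home square, it satisfies condition S1): it has marker T.
By R25 (it has marker Y, it is adjacent to an enemy): it is in state L.
By R27 (it may move diagonally): it has moved this turn.
By R31 (it is in state H, it carries flag G): it has attribute M1.
By R32 (it controls the center, it is classified as F): it meets criterion M.
By R15 (it meets criterion M, it is adjacent to an enemy, it is shielded): it has attribute B.
By R24 (it is in state L, it scores a point, it has moved this turn): it is in state W.
By R12 (it is in state W): it is in state S.
By R14 (it has attribute B, it has marker T, it has attribute M1): it is removed.
By R9 (it is removed, it is en prise, it is in state S): it satisfies condition J.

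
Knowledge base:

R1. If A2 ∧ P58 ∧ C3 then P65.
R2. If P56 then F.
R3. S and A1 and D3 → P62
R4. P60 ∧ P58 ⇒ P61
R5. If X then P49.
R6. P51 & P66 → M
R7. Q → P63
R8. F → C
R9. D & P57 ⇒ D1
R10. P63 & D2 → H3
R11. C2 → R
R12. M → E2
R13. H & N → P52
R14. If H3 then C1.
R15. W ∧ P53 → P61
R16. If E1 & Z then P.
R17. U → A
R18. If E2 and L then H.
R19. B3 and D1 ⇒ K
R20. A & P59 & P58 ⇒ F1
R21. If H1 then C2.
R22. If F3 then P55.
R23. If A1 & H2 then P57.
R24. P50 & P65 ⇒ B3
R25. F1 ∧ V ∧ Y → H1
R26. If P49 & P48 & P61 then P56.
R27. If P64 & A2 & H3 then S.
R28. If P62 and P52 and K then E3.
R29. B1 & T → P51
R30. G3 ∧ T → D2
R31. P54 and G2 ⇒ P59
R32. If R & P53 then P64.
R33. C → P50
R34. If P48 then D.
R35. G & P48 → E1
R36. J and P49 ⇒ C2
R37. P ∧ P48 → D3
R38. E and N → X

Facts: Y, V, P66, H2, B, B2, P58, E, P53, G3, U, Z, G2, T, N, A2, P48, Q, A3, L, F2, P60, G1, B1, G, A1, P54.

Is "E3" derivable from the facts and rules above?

No

Forward chaining from the given facts derives: P61, P63, A, P57, P51, D2, P59, D, E1, X, P49, M, D1, H3, E2, C1, P, H, F1, H1, P56, D3, F, C, P52, C2, P50, R, P64, S, P62.
The only rule concluding E3 is R28, which needs K; that is never established.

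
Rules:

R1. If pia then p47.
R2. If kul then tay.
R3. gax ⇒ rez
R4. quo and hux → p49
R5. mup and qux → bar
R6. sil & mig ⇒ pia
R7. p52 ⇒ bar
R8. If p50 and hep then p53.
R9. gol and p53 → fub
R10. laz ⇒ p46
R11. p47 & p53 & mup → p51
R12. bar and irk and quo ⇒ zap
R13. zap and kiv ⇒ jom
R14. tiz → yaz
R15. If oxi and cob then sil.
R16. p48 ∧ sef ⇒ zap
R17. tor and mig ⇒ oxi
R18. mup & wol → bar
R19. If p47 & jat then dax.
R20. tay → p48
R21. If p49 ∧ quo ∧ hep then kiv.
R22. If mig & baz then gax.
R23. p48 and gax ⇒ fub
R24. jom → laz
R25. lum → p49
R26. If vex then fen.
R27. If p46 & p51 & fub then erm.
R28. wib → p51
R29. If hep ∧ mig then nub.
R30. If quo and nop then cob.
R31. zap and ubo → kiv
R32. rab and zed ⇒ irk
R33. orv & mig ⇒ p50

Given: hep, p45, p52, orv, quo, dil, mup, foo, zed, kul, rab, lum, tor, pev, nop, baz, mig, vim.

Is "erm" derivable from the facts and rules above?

tay  (by R2: kul)
bar  (by R7: p52)
oxi  (by R17: tor, mig)
p48  (by R20: tay)
gax  (by R22: mig, baz)
fub  (by R23: p48, gax)
p49  (by R25: lum)
cob  (by R30: quo, nop)
irk  (by R32: rab, zed)
p50  (by R33: orv, mig)
p53  (by R8: p50, hep)
zap  (by R12: bar, irk, quo)
sil  (by R15: oxi, cob)
kiv  (by R21: p49, quo, hep)
pia  (by R6: sil, mig)
jom  (by R13: zap, kiv)
laz  (by R24: jom)
p47  (by R1: pia)
p46  (by R10: laz)
p51  (by R11: p47, p53, mup)
erm  (by R27: p46, p51, fub)

Yes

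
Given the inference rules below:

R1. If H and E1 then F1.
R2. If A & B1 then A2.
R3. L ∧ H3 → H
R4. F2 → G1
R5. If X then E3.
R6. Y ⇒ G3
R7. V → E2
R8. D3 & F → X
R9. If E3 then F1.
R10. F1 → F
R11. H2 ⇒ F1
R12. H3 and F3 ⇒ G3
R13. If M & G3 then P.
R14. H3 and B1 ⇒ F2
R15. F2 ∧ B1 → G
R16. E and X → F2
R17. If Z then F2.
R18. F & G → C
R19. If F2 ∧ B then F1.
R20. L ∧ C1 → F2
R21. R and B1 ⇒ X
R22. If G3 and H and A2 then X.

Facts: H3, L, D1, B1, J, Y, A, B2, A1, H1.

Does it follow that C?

Yes

A2  (by R2: A, B1)
H  (by R3: L, H3)
G3  (by R6: Y)
F2  (by R14: H3, B1)
G  (by R15: F2, B1)
X  (by R22: G3, H, A2)
E3  (by R5: X)
F1  (by R9: E3)
F  (by R10: F1)
C  (by R18: F, G)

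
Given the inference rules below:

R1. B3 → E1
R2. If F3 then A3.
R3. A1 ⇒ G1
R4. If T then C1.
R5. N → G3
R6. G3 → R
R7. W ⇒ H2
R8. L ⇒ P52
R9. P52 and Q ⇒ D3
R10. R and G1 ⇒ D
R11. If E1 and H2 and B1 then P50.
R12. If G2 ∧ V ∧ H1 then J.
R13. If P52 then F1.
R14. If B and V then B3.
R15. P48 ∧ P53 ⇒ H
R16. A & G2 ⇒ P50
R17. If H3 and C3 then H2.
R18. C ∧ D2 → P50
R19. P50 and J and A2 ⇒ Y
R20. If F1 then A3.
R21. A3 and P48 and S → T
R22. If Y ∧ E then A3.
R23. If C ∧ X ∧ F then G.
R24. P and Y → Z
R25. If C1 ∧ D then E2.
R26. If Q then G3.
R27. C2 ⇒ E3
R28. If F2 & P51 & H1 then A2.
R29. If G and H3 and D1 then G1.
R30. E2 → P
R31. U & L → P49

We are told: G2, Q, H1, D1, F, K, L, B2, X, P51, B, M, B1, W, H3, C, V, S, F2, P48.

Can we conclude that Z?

Yes

H2  (by R7: W)
P52  (by R8: L)
J  (by R12: G2, V, H1)
F1  (by R13: P52)
B3  (by R14: B, V)
A3  (by R20: F1)
T  (by R21: A3, P48, S)
G  (by R23: C, X, F)
G3  (by R26: Q)
A2  (by R28: F2, P51, H1)
G1  (by R29: G, H3, D1)
E1  (by R1: B3)
C1  (by R4: T)
R  (by R6: G3)
D  (by R10: R, G1)
P50  (by R11: E1, H2, B1)
Y  (by R19: P50, J, A2)
E2  (by R25: C1, D)
P  (by R30: E2)
Z  (by R24: P, Y)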